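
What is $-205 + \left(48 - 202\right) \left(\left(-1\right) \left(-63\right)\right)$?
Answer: $-9907$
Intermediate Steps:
$-205 + \left(48 - 202\right) \left(\left(-1\right) \left(-63\right)\right) = -205 - 9702 = -9907$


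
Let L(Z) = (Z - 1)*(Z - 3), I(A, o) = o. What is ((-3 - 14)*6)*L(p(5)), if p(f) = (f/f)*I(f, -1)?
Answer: -816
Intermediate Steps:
p(f) = -1 (p(f) = (f/f)*(-1) = 1*(-1) = -1)
L(Z) = (-1 + Z)*(-3 + Z)
((-3 - 14)*6)*L(p(5)) = ((-3 - 14)*6)*(3 + (-1)² - 4*(-1)) = (-17*6)*(3 + 1 + 4) = -102*8 = -816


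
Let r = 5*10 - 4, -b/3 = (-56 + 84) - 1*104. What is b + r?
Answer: 274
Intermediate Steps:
b = 228 (b = -3*((-56 + 84) - 1*104) = -3*(28 - 104) = -3*(-76) = 228)
r = 46 (r = 50 - 4 = 46)
b + r = 228 + 46 = 274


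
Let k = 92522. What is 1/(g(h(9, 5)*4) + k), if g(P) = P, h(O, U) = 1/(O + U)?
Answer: 7/647656 ≈ 1.0808e-5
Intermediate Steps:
1/(g(h(9, 5)*4) + k) = 1/(4/(9 + 5) + 92522) = 1/(4/14 + 92522) = 1/((1/14)*4 + 92522) = 1/(2/7 + 92522) = 1/(647656/7) = 7/647656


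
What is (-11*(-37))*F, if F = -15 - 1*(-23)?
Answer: 3256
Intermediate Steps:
F = 8 (F = -15 + 23 = 8)
(-11*(-37))*F = -11*(-37)*8 = 407*8 = 3256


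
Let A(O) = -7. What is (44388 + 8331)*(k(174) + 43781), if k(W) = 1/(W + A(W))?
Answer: 385451172732/167 ≈ 2.3081e+9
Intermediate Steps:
k(W) = 1/(-7 + W) (k(W) = 1/(W - 7) = 1/(-7 + W))
(44388 + 8331)*(k(174) + 43781) = (44388 + 8331)*(1/(-7 + 174) + 43781) = 52719*(1/167 + 43781) = 52719*(7311428/167) = 385451172732/167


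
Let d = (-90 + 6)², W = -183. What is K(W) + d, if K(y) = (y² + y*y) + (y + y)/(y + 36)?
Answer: 3627788/49 ≈ 74037.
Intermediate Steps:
d = 7056 (d = (-84)² = 7056)
K(y) = 2*y² + 2*y/(36 + y) (K(y) = (y² + y²) + (2*y)/(36 + y) = 2*y² + 2*y/(36 + y))
K(W) + d = 2*(-183)*(1 + (-183)² + 36*(-183))/(36 - 183) + 7056 = 2*(-183)*(1 + 33489 - 6588)/(-147) + 7056 = 2*(-183)*(-1/147)*26902 + 7056 = 3282044/49 + 7056 = 3627788/49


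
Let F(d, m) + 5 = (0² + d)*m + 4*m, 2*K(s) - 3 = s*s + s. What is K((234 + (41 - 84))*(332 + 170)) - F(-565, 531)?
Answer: 9194049601/2 ≈ 4.5970e+9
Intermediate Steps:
K(s) = 3/2 + s/2 + s²/2 (K(s) = 3/2 + (s*s + s)/2 = 3/2 + (s² + s)/2 = 3/2 + (s + s²)/2 = 3/2 + (s/2 + s²/2) = 3/2 + s/2 + s²/2)
F(d, m) = -5 + 4*m + d*m (F(d, m) = -5 + ((0² + d)*m + 4*m) = -5 + ((0 + d)*m + 4*m) = -5 + (d*m + 4*m) = -5 + (4*m + d*m) = -5 + 4*m + d*m)
K((234 + (41 - 84))*(332 + 170)) - F(-565, 531) = (3/2 + ((234 + (41 - 84))*(332 + 170))/2 + ((234 + (41 - 84))*(332 + 170))²/2) - (-5 + 4*531 - 565*531) = (3/2 + ((234 - 43)*502)/2 + ((234 - 43)*502)²/2) - (-5 + 2124 - 300015) = (3/2 + (191*502)/2 + (191*502)²/2) - 1*(-297896) = (3/2 + (½)*95882 + (½)*95882²) + 297896 = (3/2 + 47941 + (½)*9193357924) + 297896 = (3/2 + 47941 + 4596678962) + 297896 = 9193453809/2 + 297896 = 9194049601/2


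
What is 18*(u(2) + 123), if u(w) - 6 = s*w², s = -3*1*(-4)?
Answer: 3186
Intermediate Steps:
s = 12 (s = -3*(-4) = 12)
u(w) = 6 + 12*w²
18*(u(2) + 123) = 18*((6 + 12*2²) + 123) = 18*((6 + 12*4) + 123) = 18*((6 + 48) + 123) = 18*(54 + 123) = 18*177 = 3186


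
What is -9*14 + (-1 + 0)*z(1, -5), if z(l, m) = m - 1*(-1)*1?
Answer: -122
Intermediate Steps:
z(l, m) = 1 + m (z(l, m) = m + 1*1 = m + 1 = 1 + m)
-9*14 + (-1 + 0)*z(1, -5) = -9*14 + (-1 + 0)*(1 - 5) = -126 - 1*(-4) = -126 + 4 = -122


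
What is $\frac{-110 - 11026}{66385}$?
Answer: $- \frac{11136}{66385} \approx -0.16775$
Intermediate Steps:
$\frac{-110 - 11026}{66385} = \left(-110 - 11026\right) \frac{1}{66385} = \left(-11136\right) \frac{1}{66385} = - \frac{11136}{66385}$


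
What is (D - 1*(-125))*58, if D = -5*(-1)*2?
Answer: 7830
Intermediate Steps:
D = 10 (D = 5*2 = 10)
(D - 1*(-125))*58 = (10 - 1*(-125))*58 = (10 + 125)*58 = 135*58 = 7830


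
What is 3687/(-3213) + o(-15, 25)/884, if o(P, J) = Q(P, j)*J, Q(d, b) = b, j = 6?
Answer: -27229/27846 ≈ -0.97784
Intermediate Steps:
o(P, J) = 6*J
3687/(-3213) + o(-15, 25)/884 = 3687/(-3213) + (6*25)/884 = 3687*(-1/3213) + 150*(1/884) = -1229/1071 + 75/442 = -27229/27846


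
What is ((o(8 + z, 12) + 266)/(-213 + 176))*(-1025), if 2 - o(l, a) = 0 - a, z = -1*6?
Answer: 287000/37 ≈ 7756.8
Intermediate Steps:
z = -6
o(l, a) = 2 + a (o(l, a) = 2 - (0 - a) = 2 - (-1)*a = 2 + a)
((o(8 + z, 12) + 266)/(-213 + 176))*(-1025) = (((2 + 12) + 266)/(-213 + 176))*(-1025) = ((14 + 266)/(-37))*(-1025) = (280*(-1/37))*(-1025) = -280/37*(-1025) = 287000/37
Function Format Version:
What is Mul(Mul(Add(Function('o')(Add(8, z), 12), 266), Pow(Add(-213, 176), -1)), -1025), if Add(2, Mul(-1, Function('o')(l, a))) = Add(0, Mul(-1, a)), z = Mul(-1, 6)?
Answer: Rational(287000, 37) ≈ 7756.8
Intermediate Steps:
z = -6
Function('o')(l, a) = Add(2, a) (Function('o')(l, a) = Add(2, Mul(-1, Add(0, Mul(-1, a)))) = Add(2, Mul(-1, Mul(-1, a))) = Add(2, a))
Mul(Mul(Add(Function('o')(Add(8, z), 12), 266), Pow(Add(-213, 176), -1)), -1025) = Mul(Mul(Add(Add(2, 12), 266), Pow(Add(-213, 176), -1)), -1025) = Mul(Mul(Add(14, 266), Pow(-37, -1)), -1025) = Mul(Mul(280, Rational(-1, 37)), -1025) = Mul(Rational(-280, 37), -1025) = Rational(287000, 37)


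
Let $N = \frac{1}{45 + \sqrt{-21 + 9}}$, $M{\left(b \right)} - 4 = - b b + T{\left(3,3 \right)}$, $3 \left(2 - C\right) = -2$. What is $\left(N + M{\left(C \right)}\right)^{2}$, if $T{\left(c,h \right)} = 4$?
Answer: $\frac{30991381}{37344321} - \frac{22268 i \sqrt{3}}{12448107} \approx 0.82988 - 0.0030984 i$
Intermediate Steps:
$C = \frac{8}{3}$ ($C = 2 - - \frac{2}{3} = 2 + \frac{2}{3} = \frac{8}{3} \approx 2.6667$)
$M{\left(b \right)} = 8 - b^{2}$ ($M{\left(b \right)} = 4 + \left(- b b + 4\right) = 4 - \left(-4 + b^{2}\right) = 8 - b^{2}$)
$N = \frac{1}{45 + 2 i \sqrt{3}}$ ($N = \frac{1}{45 + \sqrt{-12}} = \frac{1}{45 + 2 i \sqrt{3}} \approx 0.022091 - 0.0017006 i$)
$\left(N + M{\left(C \right)}\right)^{2} = \left(\left(\frac{15}{679} - \frac{2 i \sqrt{3}}{2037}\right) + \left(8 - \left(\frac{8}{3}\right)^{2}\right)\right)^{2} = \left(\left(\frac{15}{679} - \frac{2 i \sqrt{3}}{2037}\right) + \left(8 - \frac{64}{9}\right)\right)^{2} = \left(\left(\frac{15}{679} - \frac{2 i \sqrt{3}}{2037}\right) + \frac{8}{9}\right)^{2} = \left(\frac{5567}{6111} - \frac{2 i \sqrt{3}}{2037}\right)^{2}$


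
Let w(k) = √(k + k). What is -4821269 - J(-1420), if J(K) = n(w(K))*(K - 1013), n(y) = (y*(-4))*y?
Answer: 22817611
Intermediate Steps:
w(k) = √2*√k (w(k) = √(2*k) = √2*√k)
n(y) = -4*y² (n(y) = (-4*y)*y = -4*y²)
J(K) = -8*K*(-1013 + K) (J(K) = (-4*2*K)*(K - 1013) = (-8*K)*(-1013 + K) = -8*K*(-1013 + K))
-4821269 - J(-1420) = -4821269 - 8*(-1420)*(1013 - 1*(-1420)) = -4821269 - 8*(-1420)*(1013 + 1420) = -4821269 - 8*(-1420)*2433 = -4821269 - 1*(-27638880) = -4821269 + 27638880 = 22817611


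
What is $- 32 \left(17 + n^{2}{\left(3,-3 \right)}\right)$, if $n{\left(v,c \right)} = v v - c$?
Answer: $-5152$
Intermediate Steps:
$n{\left(v,c \right)} = v^{2} - c$
$- 32 \left(17 + n^{2}{\left(3,-3 \right)}\right) = - 32 \left(17 + \left(3^{2} - -3\right)^{2}\right) = - 32 \left(17 + \left(9 + 3\right)^{2}\right) = - 32 \left(17 + 12^{2}\right) = - 32 \left(17 + 144\right) = \left(-32\right) 161 = -5152$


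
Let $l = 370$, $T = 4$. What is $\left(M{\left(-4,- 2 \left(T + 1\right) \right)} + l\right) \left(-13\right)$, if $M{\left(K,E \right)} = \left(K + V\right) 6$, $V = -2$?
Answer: $-4342$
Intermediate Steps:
$M{\left(K,E \right)} = -12 + 6 K$ ($M{\left(K,E \right)} = \left(K - 2\right) 6 = \left(-2 + K\right) 6 = -12 + 6 K$)
$\left(M{\left(-4,- 2 \left(T + 1\right) \right)} + l\right) \left(-13\right) = \left(\left(-12 + 6 \left(-4\right)\right) + 370\right) \left(-13\right) = \left(\left(-12 - 24\right) + 370\right) \left(-13\right) = \left(-36 + 370\right) \left(-13\right) = 334 \left(-13\right) = -4342$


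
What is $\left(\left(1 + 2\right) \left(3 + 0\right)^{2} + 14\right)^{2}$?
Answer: $1681$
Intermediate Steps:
$\left(\left(1 + 2\right) \left(3 + 0\right)^{2} + 14\right)^{2} = \left(3 \cdot 3^{2} + 14\right)^{2} = \left(3 \cdot 9 + 14\right)^{2} = \left(27 + 14\right)^{2} = 41^{2} = 1681$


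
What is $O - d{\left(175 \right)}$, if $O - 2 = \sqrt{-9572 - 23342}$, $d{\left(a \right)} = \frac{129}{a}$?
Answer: $\frac{221}{175} + i \sqrt{32914} \approx 1.2629 + 181.42 i$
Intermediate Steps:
$O = 2 + i \sqrt{32914}$ ($O = 2 + \sqrt{-9572 - 23342} = 2 + \sqrt{-32914} = 2 + i \sqrt{32914} \approx 2.0 + 181.42 i$)
$O - d{\left(175 \right)} = \left(2 + i \sqrt{32914}\right) - \frac{129}{175} = \frac{221}{175} + i \sqrt{32914}$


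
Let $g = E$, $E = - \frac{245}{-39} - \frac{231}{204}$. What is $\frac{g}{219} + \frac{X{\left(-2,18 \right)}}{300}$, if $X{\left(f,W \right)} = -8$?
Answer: $- \frac{45767}{14519700} \approx -0.0031521$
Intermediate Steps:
$E = \frac{13657}{2652}$ ($E = \left(-245\right) \left(- \frac{1}{39}\right) - \frac{77}{68} = \frac{245}{39} - \frac{77}{68} = \frac{13657}{2652} \approx 5.1497$)
$g = \frac{13657}{2652} \approx 5.1497$
$\frac{g}{219} + \frac{X{\left(-2,18 \right)}}{300} = \frac{13657}{2652 \cdot 219} - \frac{8}{300} = \frac{13657}{2652} \cdot \frac{1}{219} - \frac{2}{75} = \frac{13657}{580788} - \frac{2}{75} = - \frac{45767}{14519700}$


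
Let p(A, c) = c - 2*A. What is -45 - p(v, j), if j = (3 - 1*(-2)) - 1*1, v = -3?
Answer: -55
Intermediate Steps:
j = 4 (j = (3 + 2) - 1 = 5 - 1 = 4)
-45 - p(v, j) = -45 - (4 - 2*(-3)) = -45 - (4 + 6) = -45 - 1*10 = -45 - 10 = -55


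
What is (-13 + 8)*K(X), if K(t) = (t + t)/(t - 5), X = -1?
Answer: -5/3 ≈ -1.6667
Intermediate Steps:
K(t) = 2*t/(-5 + t) (K(t) = (2*t)/(-5 + t) = 2*t/(-5 + t))
(-13 + 8)*K(X) = (-13 + 8)*(2*(-1)/(-5 - 1)) = -10*(-1)/(-6) = -10*(-1)*(-1)/6 = -5*⅓ = -5/3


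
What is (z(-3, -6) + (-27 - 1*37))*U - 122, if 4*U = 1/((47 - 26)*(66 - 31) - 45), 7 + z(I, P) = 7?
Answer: -42098/345 ≈ -122.02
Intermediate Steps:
z(I, P) = 0 (z(I, P) = -7 + 7 = 0)
U = 1/2760 (U = 1/(4*((47 - 26)*(66 - 31) - 45)) = 1/(4*(21*35 - 45)) = 1/(4*(735 - 45)) = (¼)/690 = (¼)*(1/690) = 1/2760 ≈ 0.00036232)
(z(-3, -6) + (-27 - 1*37))*U - 122 = (0 + (-27 - 1*37))*(1/2760) - 122 = (0 + (-27 - 37))*(1/2760) - 122 = (0 - 64)*(1/2760) - 122 = -64*1/2760 - 122 = -8/345 - 122 = -42098/345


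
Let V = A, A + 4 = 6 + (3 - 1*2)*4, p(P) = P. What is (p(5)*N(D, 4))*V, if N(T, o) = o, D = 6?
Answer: 120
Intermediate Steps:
A = 6 (A = -4 + (6 + (3 - 1*2)*4) = -4 + (6 + (3 - 2)*4) = -4 + (6 + 1*4) = -4 + (6 + 4) = -4 + 10 = 6)
V = 6
(p(5)*N(D, 4))*V = (5*4)*6 = 20*6 = 120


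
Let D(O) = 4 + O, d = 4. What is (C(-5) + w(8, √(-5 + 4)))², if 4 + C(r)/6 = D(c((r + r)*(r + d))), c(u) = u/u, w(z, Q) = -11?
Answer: 25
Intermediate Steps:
c(u) = 1
C(r) = 6 (C(r) = -24 + 6*(4 + 1) = -24 + 6*5 = -24 + 30 = 6)
(C(-5) + w(8, √(-5 + 4)))² = (6 - 11)² = (-5)² = 25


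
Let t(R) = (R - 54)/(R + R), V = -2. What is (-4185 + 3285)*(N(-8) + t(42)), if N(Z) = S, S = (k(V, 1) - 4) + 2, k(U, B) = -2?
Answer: 26100/7 ≈ 3728.6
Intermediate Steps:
t(R) = (-54 + R)/(2*R) (t(R) = (-54 + R)/((2*R)) = (-54 + R)*(1/(2*R)) = (-54 + R)/(2*R))
S = -4 (S = (-2 - 4) + 2 = -6 + 2 = -4)
N(Z) = -4
(-4185 + 3285)*(N(-8) + t(42)) = (-4185 + 3285)*(-4 + (½)*(-54 + 42)/42) = -900*(-4 + (½)*(1/42)*(-12)) = -900*(-4 - ⅐) = -900*(-29/7) = 26100/7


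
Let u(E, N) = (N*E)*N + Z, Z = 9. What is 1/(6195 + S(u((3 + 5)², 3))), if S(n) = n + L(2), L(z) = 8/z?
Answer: 1/6784 ≈ 0.00014741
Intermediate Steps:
u(E, N) = 9 + E*N² (u(E, N) = (N*E)*N + 9 = (E*N)*N + 9 = E*N² + 9 = 9 + E*N²)
S(n) = 4 + n (S(n) = n + 8/2 = n + 8*(½) = n + 4 = 4 + n)
1/(6195 + S(u((3 + 5)², 3))) = 1/(6195 + (4 + (9 + (3 + 5)²*3²))) = 1/(6195 + (4 + (9 + 8²*9))) = 1/(6195 + (4 + (9 + 64*9))) = 1/(6195 + (4 + (9 + 576))) = 1/(6195 + (4 + 585)) = 1/(6195 + 589) = 1/6784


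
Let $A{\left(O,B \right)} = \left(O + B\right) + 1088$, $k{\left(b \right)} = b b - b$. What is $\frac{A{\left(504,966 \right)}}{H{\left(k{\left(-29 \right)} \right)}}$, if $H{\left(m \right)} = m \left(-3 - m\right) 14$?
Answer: $- \frac{1279}{5316570} \approx -0.00024057$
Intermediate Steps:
$k{\left(b \right)} = b^{2} - b$
$A{\left(O,B \right)} = 1088 + B + O$ ($A{\left(O,B \right)} = \left(B + O\right) + 1088 = 1088 + B + O$)
$H{\left(m \right)} = 14 m \left(-3 - m\right)$
$\frac{A{\left(504,966 \right)}}{H{\left(k{\left(-29 \right)} \right)}} = \frac{1088 + 966 + 504}{\left(-14\right) \left(- 29 \left(-1 - 29\right)\right) \left(3 - 29 \left(-1 - 29\right)\right)} = \frac{2558}{\left(-14\right) \left(\left(-29\right) \left(-30\right)\right) \left(3 - -870\right)} = \frac{2558}{\left(-14\right) 870 \left(3 + 870\right)} = \frac{2558}{\left(-14\right) 870 \cdot 873} = \frac{2558}{-10633140} = 2558 \left(- \frac{1}{10633140}\right) = - \frac{1279}{5316570}$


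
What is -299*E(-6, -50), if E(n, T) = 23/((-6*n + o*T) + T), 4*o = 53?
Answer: 13754/1353 ≈ 10.166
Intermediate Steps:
o = 53/4 (o = (1/4)*53 = 53/4 ≈ 13.250)
E(n, T) = 23/(-6*n + 57*T/4) (E(n, T) = 23/((-6*n + 53*T/4) + T) = 23/(-6*n + 57*T/4))
-299*E(-6, -50) = -27508/(3*(-8*(-6) + 19*(-50))) = -27508/(3*(48 - 950)) = -27508/(3*(-902)) = -27508*(-1)/(3*902) = -299*(-46/1353) = 13754/1353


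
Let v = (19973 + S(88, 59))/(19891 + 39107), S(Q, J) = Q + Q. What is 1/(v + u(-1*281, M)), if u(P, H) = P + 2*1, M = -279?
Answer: -58998/16440293 ≈ -0.0035886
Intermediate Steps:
S(Q, J) = 2*Q
v = 20149/58998 (v = (19973 + 2*88)/(19891 + 39107) = (19973 + 176)/58998 = 20149*(1/58998) = 20149/58998 ≈ 0.34152)
u(P, H) = 2 + P (u(P, H) = P + 2 = 2 + P)
1/(v + u(-1*281, M)) = 1/(20149/58998 + (2 - 1*281)) = 1/(20149/58998 + (2 - 281)) = 1/(20149/58998 - 279) = 1/(-16440293/58998) = -58998/16440293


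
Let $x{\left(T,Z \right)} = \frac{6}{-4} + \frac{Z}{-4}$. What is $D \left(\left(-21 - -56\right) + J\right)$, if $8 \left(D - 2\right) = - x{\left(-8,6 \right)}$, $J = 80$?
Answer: $\frac{2185}{8} \approx 273.13$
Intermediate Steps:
$x{\left(T,Z \right)} = - \frac{3}{2} - \frac{Z}{4}$ ($x{\left(T,Z \right)} = 6 \left(- \frac{1}{4}\right) + Z \left(- \frac{1}{4}\right) = - \frac{3}{2} - \frac{Z}{4}$)
$D = \frac{19}{8}$ ($D = 2 + \frac{\left(-1\right) \left(- \frac{3}{2} - \frac{3}{2}\right)}{8} = 2 + \frac{\left(-1\right) \left(-3\right)}{8} = 2 + \frac{1}{8} \cdot 3 = 2 + \frac{3}{8} = \frac{19}{8} \approx 2.375$)
$D \left(\left(-21 - -56\right) + J\right) = \frac{19 \left(\left(-21 - -56\right) + 80\right)}{8} = \frac{19 \left(\left(-21 + 56\right) + 80\right)}{8} = \frac{19 \left(35 + 80\right)}{8} = \frac{19}{8} \cdot 115 = \frac{2185}{8}$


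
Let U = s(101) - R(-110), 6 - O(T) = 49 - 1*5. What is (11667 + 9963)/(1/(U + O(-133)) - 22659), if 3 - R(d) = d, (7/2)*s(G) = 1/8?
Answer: -13061430/13682803 ≈ -0.95459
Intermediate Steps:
s(G) = 1/28 (s(G) = (2/7)/8 = (2/7)*(1/8) = 1/28)
R(d) = 3 - d
O(T) = -38 (O(T) = 6 - (49 - 1*5) = 6 - (49 - 5) = 6 - 1*44 = 6 - 44 = -38)
U = -3163/28 (U = 1/28 - (3 - 1*(-110)) = 1/28 - (3 + 110) = 1/28 - 1*113 = 1/28 - 113 = -3163/28 ≈ -112.96)
(11667 + 9963)/(1/(U + O(-133)) - 22659) = (11667 + 9963)/(1/(-3163/28 - 38) - 22659) = 21630/(1/(-4227/28) - 22659) = 21630/(-28/4227 - 22659) = 21630/(-95779621/4227) = 21630*(-4227/95779621) = -13061430/13682803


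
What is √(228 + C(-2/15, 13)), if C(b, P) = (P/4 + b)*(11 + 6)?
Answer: √252885/30 ≈ 16.763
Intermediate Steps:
C(b, P) = 17*b + 17*P/4 (C(b, P) = (P*(¼) + b)*17 = (P/4 + b)*17 = (b + P/4)*17 = 17*b + 17*P/4)
√(228 + C(-2/15, 13)) = √(228 + (17*(-2/15) + (17/4)*13)) = √(228 + (17*(-2*1/15) + 221/4)) = √(228 + (17*(-2/15) + 221/4)) = √(228 + (-34/15 + 221/4)) = √(228 + 3179/60) = √(16859/60) = √252885/30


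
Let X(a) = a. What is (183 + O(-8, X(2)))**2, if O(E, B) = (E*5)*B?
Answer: 10609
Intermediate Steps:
O(E, B) = 5*B*E (O(E, B) = (5*E)*B = 5*B*E)
(183 + O(-8, X(2)))**2 = (183 + 5*2*(-8))**2 = (183 - 80)**2 = 103**2 = 10609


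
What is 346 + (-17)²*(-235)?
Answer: -67569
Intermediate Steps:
346 + (-17)²*(-235) = 346 + 289*(-235) = 346 - 67915 = -67569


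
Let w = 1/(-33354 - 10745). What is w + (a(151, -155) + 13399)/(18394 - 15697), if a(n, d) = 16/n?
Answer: 89223555988/17959185453 ≈ 4.9681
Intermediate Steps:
w = -1/44099 (w = 1/(-44099) = -1/44099 ≈ -2.2676e-5)
w + (a(151, -155) + 13399)/(18394 - 15697) = -1/44099 + (16/151 + 13399)/(18394 - 15697) = -1/44099 + (16*(1/151) + 13399)/2697 = -1/44099 + (16/151 + 13399)*(1/2697) = -1/44099 + (2023265/151)*(1/2697) = -1/44099 + 2023265/407247 = 89223555988/17959185453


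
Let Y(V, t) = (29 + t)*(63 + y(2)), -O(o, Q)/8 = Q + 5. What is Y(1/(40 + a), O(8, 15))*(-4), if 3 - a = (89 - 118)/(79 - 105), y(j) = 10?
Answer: 38252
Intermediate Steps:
O(o, Q) = -40 - 8*Q (O(o, Q) = -8*(Q + 5) = -8*(5 + Q) = -40 - 8*Q)
a = 49/26 (a = 3 - (89 - 118)/(79 - 105) = 3 - (-29)/(-26) = 3 - (-29)*(-1)/26 = 3 - 1*29/26 = 3 - 29/26 = 49/26 ≈ 1.8846)
Y(V, t) = 2117 + 73*t (Y(V, t) = (29 + t)*(63 + 10) = (29 + t)*73 = 2117 + 73*t)
Y(1/(40 + a), O(8, 15))*(-4) = (2117 + 73*(-40 - 8*15))*(-4) = (2117 + 73*(-40 - 120))*(-4) = (2117 + 73*(-160))*(-4) = (2117 - 11680)*(-4) = -9563*(-4) = 38252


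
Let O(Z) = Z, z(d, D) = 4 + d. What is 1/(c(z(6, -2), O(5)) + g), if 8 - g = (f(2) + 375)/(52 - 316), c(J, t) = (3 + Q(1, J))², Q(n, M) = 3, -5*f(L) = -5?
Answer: 33/1499 ≈ 0.022015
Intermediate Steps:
f(L) = 1 (f(L) = -⅕*(-5) = 1)
c(J, t) = 36 (c(J, t) = (3 + 3)² = 6² = 36)
g = 311/33 (g = 8 - (1 + 375)/(52 - 316) = 8 - 376/(-264) = 8 - 376*(-1)/264 = 8 - 1*(-47/33) = 8 + 47/33 = 311/33 ≈ 9.4242)
1/(c(z(6, -2), O(5)) + g) = 1/(36 + 311/33) = 1/(1499/33) = 33/1499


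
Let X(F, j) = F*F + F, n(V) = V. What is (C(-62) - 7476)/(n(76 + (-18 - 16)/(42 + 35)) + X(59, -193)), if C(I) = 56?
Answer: -285670/139199 ≈ -2.0522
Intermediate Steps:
X(F, j) = F + F**2 (X(F, j) = F**2 + F = F + F**2)
(C(-62) - 7476)/(n(76 + (-18 - 16)/(42 + 35)) + X(59, -193)) = (56 - 7476)/((76 + (-18 - 16)/(42 + 35)) + 59*(1 + 59)) = -7420/((76 - 34/77) + 59*60) = -7420/((76 - 34*1/77) + 3540) = -7420/((76 - 34/77) + 3540) = -7420/(5818/77 + 3540) = -7420/278398/77 = -7420*77/278398 = -285670/139199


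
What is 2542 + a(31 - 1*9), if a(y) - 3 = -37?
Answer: 2508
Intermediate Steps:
a(y) = -34 (a(y) = 3 - 37 = -34)
2542 + a(31 - 1*9) = 2542 - 34 = 2508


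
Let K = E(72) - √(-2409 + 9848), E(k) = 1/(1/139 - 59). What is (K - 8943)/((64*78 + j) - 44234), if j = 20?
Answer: 73332739/321620400 + √7439/39222 ≈ 0.23021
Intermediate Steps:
E(k) = -139/8200 (E(k) = 1/(1/139 - 59) = 1/(-8200/139) = -139/8200)
K = -139/8200 - √7439 (K = -139/8200 - √(-2409 + 9848) = -139/8200 - √7439 ≈ -86.267)
(K - 8943)/((64*78 + j) - 44234) = ((-139/8200 - √7439) - 8943)/((64*78 + 20) - 44234) = (-73332739/8200 - √7439)/((4992 + 20) - 44234) = (-73332739/8200 - √7439)/(5012 - 44234) = (-73332739/8200 - √7439)/(-39222) = (-73332739/8200 - √7439)*(-1/39222) = 73332739/321620400 + √7439/39222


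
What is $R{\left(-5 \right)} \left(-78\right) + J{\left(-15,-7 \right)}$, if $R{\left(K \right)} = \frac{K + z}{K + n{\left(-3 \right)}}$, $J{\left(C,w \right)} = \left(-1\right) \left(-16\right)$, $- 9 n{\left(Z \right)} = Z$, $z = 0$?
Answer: $- \frac{473}{7} \approx -67.571$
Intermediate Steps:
$n{\left(Z \right)} = - \frac{Z}{9}$
$J{\left(C,w \right)} = 16$
$R{\left(K \right)} = \frac{K}{\frac{1}{3} + K}$ ($R{\left(K \right)} = \frac{K + 0}{K - - \frac{1}{3}} = \frac{K}{K + \frac{1}{3}} = \frac{K}{\frac{1}{3} + K}$)
$R{\left(-5 \right)} \left(-78\right) + J{\left(-15,-7 \right)} = 3 \left(-5\right) \frac{1}{1 + 3 \left(-5\right)} \left(-78\right) + 16 = 3 \left(-5\right) \frac{1}{1 - 15} \left(-78\right) + 16 = 3 \left(-5\right) \frac{1}{-14} \left(-78\right) + 16 = 3 \left(-5\right) \left(- \frac{1}{14}\right) \left(-78\right) + 16 = \frac{15}{14} \left(-78\right) + 16 = - \frac{585}{7} + 16 = - \frac{473}{7}$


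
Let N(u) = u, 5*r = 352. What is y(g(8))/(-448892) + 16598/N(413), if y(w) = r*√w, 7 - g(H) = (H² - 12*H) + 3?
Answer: 9313168706/231740495 ≈ 40.188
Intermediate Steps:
r = 352/5 (r = (⅕)*352 = 352/5 ≈ 70.400)
g(H) = 4 - H² + 12*H (g(H) = 7 - ((H² - 12*H) + 3) = 7 - (3 + H² - 12*H) = 7 + (-3 - H² + 12*H) = 4 - H² + 12*H)
y(w) = 352*√w/5
y(g(8))/(-448892) + 16598/N(413) = (352*√(4 - 1*8² + 12*8)/5)/(-448892) + 16598/413 = (352*√(4 - 1*64 + 96)/5)*(-1/448892) + 16598*(1/413) = (352*√(4 - 64 + 96)/5)*(-1/448892) + 16598/413 = (352*√36/5)*(-1/448892) + 16598/413 = ((352/5)*6)*(-1/448892) + 16598/413 = (2112/5)*(-1/448892) + 16598/413 = -528/561115 + 16598/413 = 9313168706/231740495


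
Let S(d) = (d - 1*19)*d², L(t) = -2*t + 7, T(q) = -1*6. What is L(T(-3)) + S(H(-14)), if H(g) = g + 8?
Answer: -881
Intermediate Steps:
T(q) = -6
L(t) = 7 - 2*t
H(g) = 8 + g
S(d) = d²*(-19 + d) (S(d) = (d - 19)*d² = (-19 + d)*d² = d²*(-19 + d))
L(T(-3)) + S(H(-14)) = (7 - 2*(-6)) + (8 - 14)²*(-19 + (8 - 14)) = (7 + 12) + (-6)²*(-19 - 6) = 19 + 36*(-25) = 19 - 900 = -881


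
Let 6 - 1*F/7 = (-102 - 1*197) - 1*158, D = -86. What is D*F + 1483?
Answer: -277243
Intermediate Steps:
F = 3241 (F = 42 - 7*((-102 - 1*197) - 1*158) = 42 - 7*((-102 - 197) - 158) = 42 - 7*(-299 - 158) = 42 - 7*(-457) = 42 + 3199 = 3241)
D*F + 1483 = -86*3241 + 1483 = -278726 + 1483 = -277243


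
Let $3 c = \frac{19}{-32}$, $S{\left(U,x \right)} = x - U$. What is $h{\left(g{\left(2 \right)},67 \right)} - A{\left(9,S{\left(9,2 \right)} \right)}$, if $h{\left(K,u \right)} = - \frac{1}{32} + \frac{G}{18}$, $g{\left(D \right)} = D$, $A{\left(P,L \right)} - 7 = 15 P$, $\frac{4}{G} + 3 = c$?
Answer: $- \frac{4187993}{29472} \approx -142.1$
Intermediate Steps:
$c = - \frac{19}{96}$ ($c = \frac{19 \frac{1}{-32}}{3} = \frac{19 \left(- \frac{1}{32}\right)}{3} = \frac{1}{3} \left(- \frac{19}{32}\right) = - \frac{19}{96} \approx -0.19792$)
$G = - \frac{384}{307}$ ($G = \frac{4}{-3 - \frac{19}{96}} = \frac{4}{- \frac{307}{96}} = 4 \left(- \frac{96}{307}\right) = - \frac{384}{307} \approx -1.2508$)
$A{\left(P,L \right)} = 7 + 15 P$
$h{\left(K,u \right)} = - \frac{2969}{29472}$ ($h{\left(K,u \right)} = - \frac{1}{32} - \frac{384}{307 \cdot 18} = \left(-1\right) \frac{1}{32} - \frac{64}{921} = - \frac{1}{32} - \frac{64}{921} = - \frac{2969}{29472}$)
$h{\left(g{\left(2 \right)},67 \right)} - A{\left(9,S{\left(9,2 \right)} \right)} = - \frac{2969}{29472} - \left(7 + 15 \cdot 9\right) = - \frac{2969}{29472} - \left(7 + 135\right) = - \frac{2969}{29472} - 142 = - \frac{4187993}{29472}$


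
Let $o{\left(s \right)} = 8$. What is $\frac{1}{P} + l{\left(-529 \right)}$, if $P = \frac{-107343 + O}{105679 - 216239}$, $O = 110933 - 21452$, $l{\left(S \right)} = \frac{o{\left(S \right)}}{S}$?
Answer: $\frac{29171672}{4724499} \approx 6.1746$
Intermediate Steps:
$l{\left(S \right)} = \frac{8}{S}$
$O = 89481$
$P = \frac{8931}{55280}$ ($P = \frac{-107343 + 89481}{105679 - 216239} = - \frac{17862}{-110560} = \left(-17862\right) \left(- \frac{1}{110560}\right) = \frac{8931}{55280} \approx 0.16156$)
$\frac{1}{P} + l{\left(-529 \right)} = \frac{1}{\frac{8931}{55280}} + \frac{8}{-529} = \frac{55280}{8931} + 8 \left(- \frac{1}{529}\right) = \frac{55280}{8931} - \frac{8}{529} = \frac{29171672}{4724499}$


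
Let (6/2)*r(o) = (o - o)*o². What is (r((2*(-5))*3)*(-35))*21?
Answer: 0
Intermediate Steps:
r(o) = 0 (r(o) = ((o - o)*o²)/3 = (0*o²)/3 = (⅓)*0 = 0)
(r((2*(-5))*3)*(-35))*21 = (0*(-35))*21 = 0*21 = 0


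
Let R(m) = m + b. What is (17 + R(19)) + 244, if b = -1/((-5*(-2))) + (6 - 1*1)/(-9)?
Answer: 25141/90 ≈ 279.34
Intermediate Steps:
b = -59/90 (b = -1/10 + (6 - 1)*(-⅑) = -1*⅒ + 5*(-⅑) = -⅒ - 5/9 = -59/90 ≈ -0.65556)
R(m) = -59/90 + m (R(m) = m - 59/90 = -59/90 + m)
(17 + R(19)) + 244 = (17 + (-59/90 + 19)) + 244 = (17 + 1651/90) + 244 = 3181/90 + 244 = 25141/90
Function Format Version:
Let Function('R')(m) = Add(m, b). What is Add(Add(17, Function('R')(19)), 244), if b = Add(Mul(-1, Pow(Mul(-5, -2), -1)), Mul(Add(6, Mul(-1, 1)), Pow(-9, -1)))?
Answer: Rational(25141, 90) ≈ 279.34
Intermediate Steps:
b = Rational(-59, 90) (b = Add(Mul(-1, Pow(10, -1)), Mul(Add(6, -1), Rational(-1, 9))) = Add(Mul(-1, Rational(1, 10)), Mul(5, Rational(-1, 9))) = Add(Rational(-1, 10), Rational(-5, 9)) = Rational(-59, 90) ≈ -0.65556)
Function('R')(m) = Add(Rational(-59, 90), m) (Function('R')(m) = Add(m, Rational(-59, 90)) = Add(Rational(-59, 90), m))
Add(Add(17, Function('R')(19)), 244) = Add(Add(17, Add(Rational(-59, 90), 19)), 244) = Add(Add(17, Rational(1651, 90)), 244) = Add(Rational(3181, 90), 244) = Rational(25141, 90)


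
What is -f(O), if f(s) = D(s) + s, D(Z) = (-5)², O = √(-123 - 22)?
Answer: -25 - I*√145 ≈ -25.0 - 12.042*I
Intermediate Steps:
O = I*√145 (O = √(-145) = I*√145 ≈ 12.042*I)
D(Z) = 25
f(s) = 25 + s
-f(O) = -(25 + I*√145) = -25 - I*√145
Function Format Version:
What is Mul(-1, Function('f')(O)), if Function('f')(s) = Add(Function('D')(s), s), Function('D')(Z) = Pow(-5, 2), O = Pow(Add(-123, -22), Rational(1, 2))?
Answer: Add(-25, Mul(-1, I, Pow(145, Rational(1, 2)))) ≈ Add(-25.000, Mul(-12.042, I))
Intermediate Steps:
O = Mul(I, Pow(145, Rational(1, 2))) (O = Pow(-145, Rational(1, 2)) = Mul(I, Pow(145, Rational(1, 2))) ≈ Mul(12.042, I))
Function('D')(Z) = 25
Function('f')(s) = Add(25, s)
Mul(-1, Function('f')(O)) = Mul(-1, Add(25, Mul(I, Pow(145, Rational(1, 2))))) = Add(-25, Mul(-1, I, Pow(145, Rational(1, 2))))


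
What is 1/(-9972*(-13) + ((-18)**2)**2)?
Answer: 1/234612 ≈ 4.2624e-6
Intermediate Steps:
1/(-9972*(-13) + ((-18)**2)**2) = 1/(129636 + 324**2) = 1/(129636 + 104976) = 1/234612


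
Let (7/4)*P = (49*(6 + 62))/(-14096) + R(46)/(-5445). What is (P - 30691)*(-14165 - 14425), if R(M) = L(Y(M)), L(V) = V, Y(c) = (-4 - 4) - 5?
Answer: 1964299291901428/2238621 ≈ 8.7746e+8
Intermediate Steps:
Y(c) = -13 (Y(c) = -8 - 5 = -13)
R(M) = -13
P = -4489873/33579315 (P = 4*((49*(6 + 62))/(-14096) - 13/(-5445))/7 = 4*((49*68)*(-1/14096) - 13*(-1/5445))/7 = 4*(3332*(-1/14096) + 13/5445)/7 = 4*(-833/3524 + 13/5445)/7 = (4/7)*(-4489873/19188180) = -4489873/33579315 ≈ -0.13371)
(P - 30691)*(-14165 - 14425) = (-4489873/33579315 - 30691)*(-14165 - 14425) = -1030587246538/33579315*(-28590) = 1964299291901428/2238621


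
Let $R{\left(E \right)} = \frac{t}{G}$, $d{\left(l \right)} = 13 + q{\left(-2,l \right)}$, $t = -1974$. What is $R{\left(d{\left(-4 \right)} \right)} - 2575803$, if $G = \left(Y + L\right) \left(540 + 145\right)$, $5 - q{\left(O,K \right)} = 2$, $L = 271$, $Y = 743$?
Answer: $- \frac{298187834624}{115765} \approx -2.5758 \cdot 10^{6}$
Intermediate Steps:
$q{\left(O,K \right)} = 3$ ($q{\left(O,K \right)} = 5 - 2 = 3$)
$G = 694590$ ($G = \left(743 + 271\right) \left(540 + 145\right) = 1014 \cdot 685 = 694590$)
$d{\left(l \right)} = 16$ ($d{\left(l \right)} = 13 + 3 = 16$)
$R{\left(E \right)} = - \frac{329}{115765}$ ($R{\left(E \right)} = - \frac{1974}{694590} = \left(-1974\right) \frac{1}{694590} = - \frac{329}{115765}$)
$R{\left(d{\left(-4 \right)} \right)} - 2575803 = - \frac{329}{115765} - 2575803 = - \frac{298187834624}{115765}$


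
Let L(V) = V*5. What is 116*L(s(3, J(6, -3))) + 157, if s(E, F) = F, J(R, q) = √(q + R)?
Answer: 157 + 580*√3 ≈ 1161.6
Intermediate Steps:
J(R, q) = √(R + q)
L(V) = 5*V
116*L(s(3, J(6, -3))) + 157 = 116*(5*√(6 - 3)) + 157 = 116*(5*√3) + 157 = 580*√3 + 157 = 157 + 580*√3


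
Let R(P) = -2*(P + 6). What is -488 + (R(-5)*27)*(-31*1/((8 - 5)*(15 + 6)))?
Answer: -3230/7 ≈ -461.43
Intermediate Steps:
R(P) = -12 - 2*P (R(P) = -2*(6 + P) = -12 - 2*P)
-488 + (R(-5)*27)*(-31*1/((8 - 5)*(15 + 6))) = -488 + ((-12 - 2*(-5))*27)*(-31*1/((8 - 5)*(15 + 6))) = -488 + ((-12 + 10)*27)*(-31/(3*21)) = -488 + (-2*27)*(-31/63) = -488 - (-1674)/63 = -488 - 54*(-31/63) = -488 + 186/7 = -3230/7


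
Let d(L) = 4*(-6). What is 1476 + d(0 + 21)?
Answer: 1452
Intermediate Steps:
d(L) = -24
1476 + d(0 + 21) = 1476 - 24 = 1452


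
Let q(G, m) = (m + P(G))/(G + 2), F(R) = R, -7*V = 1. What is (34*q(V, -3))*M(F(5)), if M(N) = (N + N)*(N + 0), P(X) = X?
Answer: -37400/13 ≈ -2876.9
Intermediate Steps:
V = -⅐ (V = -⅐*1 = -⅐ ≈ -0.14286)
q(G, m) = (G + m)/(2 + G) (q(G, m) = (m + G)/(G + 2) = (G + m)/(2 + G))
M(N) = 2*N² (M(N) = (2*N)*N = 2*N²)
(34*q(V, -3))*M(F(5)) = (34*((-⅐ - 3)/(2 - ⅐)))*(2*5²) = (34*(-22/7/(13/7)))*(2*25) = (34*((7/13)*(-22/7)))*50 = (34*(-22/13))*50 = -748/13*50 = -37400/13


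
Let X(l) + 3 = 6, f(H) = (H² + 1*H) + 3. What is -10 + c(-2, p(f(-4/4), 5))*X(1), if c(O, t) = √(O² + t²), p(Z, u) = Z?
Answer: -10 + 3*√13 ≈ 0.81665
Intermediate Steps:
f(H) = 3 + H + H² (f(H) = (H² + H) + 3 = (H + H²) + 3 = 3 + H + H²)
X(l) = 3 (X(l) = -3 + 6 = 3)
-10 + c(-2, p(f(-4/4), 5))*X(1) = -10 + √((-2)² + (3 - 4/4 + (-4/4)²)²)*3 = -10 + √(4 + (3 - 4*¼ + (-4*¼)²)²)*3 = -10 + √(4 + (3 - 1 + (-1)²)²)*3 = -10 + √(4 + (3 - 1 + 1)²)*3 = -10 + √(4 + 3²)*3 = -10 + √(4 + 9)*3 = -10 + √13*3 = -10 + 3*√13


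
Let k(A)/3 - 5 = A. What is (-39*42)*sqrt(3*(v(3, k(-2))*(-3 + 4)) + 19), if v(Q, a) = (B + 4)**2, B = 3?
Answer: -1638*sqrt(166) ≈ -21104.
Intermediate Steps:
k(A) = 15 + 3*A
v(Q, a) = 49 (v(Q, a) = (3 + 4)**2 = 7**2 = 49)
(-39*42)*sqrt(3*(v(3, k(-2))*(-3 + 4)) + 19) = (-39*42)*sqrt(3*(49*(-3 + 4)) + 19) = -1638*sqrt(3*(49*1) + 19) = -1638*sqrt(3*49 + 19) = -1638*sqrt(147 + 19) = -1638*sqrt(166)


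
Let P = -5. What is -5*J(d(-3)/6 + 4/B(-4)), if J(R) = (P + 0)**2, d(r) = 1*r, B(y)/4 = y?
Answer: -125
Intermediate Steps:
B(y) = 4*y
d(r) = r
J(R) = 25 (J(R) = (-5 + 0)**2 = (-5)**2 = 25)
-5*J(d(-3)/6 + 4/B(-4)) = -5*25 = -125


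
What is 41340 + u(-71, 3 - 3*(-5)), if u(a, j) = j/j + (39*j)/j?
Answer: 41380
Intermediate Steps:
u(a, j) = 40 (u(a, j) = 1 + 39 = 40)
41340 + u(-71, 3 - 3*(-5)) = 41340 + 40 = 41380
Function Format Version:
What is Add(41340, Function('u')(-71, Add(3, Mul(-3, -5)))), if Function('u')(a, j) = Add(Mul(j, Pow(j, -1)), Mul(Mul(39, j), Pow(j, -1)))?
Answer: 41380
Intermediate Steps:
Function('u')(a, j) = 40 (Function('u')(a, j) = Add(1, 39) = 40)
Add(41340, Function('u')(-71, Add(3, Mul(-3, -5)))) = Add(41340, 40) = 41380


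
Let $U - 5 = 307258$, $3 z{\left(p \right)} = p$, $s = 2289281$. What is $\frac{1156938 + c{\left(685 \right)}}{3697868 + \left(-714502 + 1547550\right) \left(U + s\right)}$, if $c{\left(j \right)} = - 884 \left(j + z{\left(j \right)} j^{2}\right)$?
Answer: $- \frac{142066426153}{3244574225970} \approx -0.043786$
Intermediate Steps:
$z{\left(p \right)} = \frac{p}{3}$
$U = 307263$ ($U = 5 + 307258 = 307263$)
$c{\left(j \right)} = - 884 j - \frac{884 j^{3}}{3}$ ($c{\left(j \right)} = - 884 \left(j + \frac{j}{3} j^{2}\right) = - 884 \left(j + \frac{j^{3}}{3}\right) = - 884 j - \frac{884 j^{3}}{3}$)
$\frac{1156938 + c{\left(685 \right)}}{3697868 + \left(-714502 + 1547550\right) \left(U + s\right)} = \frac{1156938 - \frac{605540 \left(3 + 685^{2}\right)}{3}}{3697868 + \left(-714502 + 1547550\right) \left(307263 + 2289281\right)} = \frac{1156938 - \frac{605540 \left(3 + 469225\right)}{3}}{3697868 + 833048 \cdot 2596544} = \frac{1156938 - \frac{605540}{3} \cdot 469228}{3697868 + 2163045786112} = \frac{1156938 - \frac{284136323120}{3}}{2163049483980} = \left(- \frac{284132852306}{3}\right) \frac{1}{2163049483980} = - \frac{142066426153}{3244574225970}$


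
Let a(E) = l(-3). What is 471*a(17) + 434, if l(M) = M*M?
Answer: 4673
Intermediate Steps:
l(M) = M**2
a(E) = 9 (a(E) = (-3)**2 = 9)
471*a(17) + 434 = 471*9 + 434 = 4239 + 434 = 4673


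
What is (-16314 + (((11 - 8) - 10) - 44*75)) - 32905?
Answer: -52526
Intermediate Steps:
(-16314 + (((11 - 8) - 10) - 44*75)) - 32905 = (-16314 + ((3 - 10) - 3300)) - 32905 = (-16314 + (-7 - 3300)) - 32905 = (-16314 - 3307) - 32905 = -19621 - 32905 = -52526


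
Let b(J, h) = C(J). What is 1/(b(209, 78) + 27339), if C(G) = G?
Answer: 1/27548 ≈ 3.6300e-5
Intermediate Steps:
b(J, h) = J
1/(b(209, 78) + 27339) = 1/(209 + 27339) = 1/27548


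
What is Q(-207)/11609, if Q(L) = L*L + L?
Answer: 42642/11609 ≈ 3.6732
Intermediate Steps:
Q(L) = L + L² (Q(L) = L² + L = L + L²)
Q(-207)/11609 = -207*(1 - 207)/11609 = -207*(-206)*(1/11609) = 42642*(1/11609) = 42642/11609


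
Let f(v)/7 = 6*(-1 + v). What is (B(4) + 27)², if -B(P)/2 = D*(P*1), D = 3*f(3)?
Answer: 3956121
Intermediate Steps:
f(v) = -42 + 42*v (f(v) = 7*(6*(-1 + v)) = 7*(-6 + 6*v) = -42 + 42*v)
D = 252 (D = 3*(-42 + 42*3) = 3*(-42 + 126) = 3*84 = 252)
B(P) = -504*P (B(P) = -504*P*1 = -504*P)
(B(4) + 27)² = (-504*4 + 27)² = (-2016 + 27)² = (-1989)² = 3956121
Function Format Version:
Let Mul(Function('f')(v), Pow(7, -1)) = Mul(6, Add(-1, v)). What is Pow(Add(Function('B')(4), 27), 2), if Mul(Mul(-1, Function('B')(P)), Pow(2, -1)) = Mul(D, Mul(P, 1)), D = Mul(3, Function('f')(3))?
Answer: 3956121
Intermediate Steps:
Function('f')(v) = Add(-42, Mul(42, v)) (Function('f')(v) = Mul(7, Mul(6, Add(-1, v))) = Mul(7, Add(-6, Mul(6, v))) = Add(-42, Mul(42, v)))
D = 252 (D = Mul(3, Add(-42, Mul(42, 3))) = Mul(3, Add(-42, 126)) = Mul(3, 84) = 252)
Function('B')(P) = Mul(-504, P) (Function('B')(P) = Mul(-2, Mul(252, Mul(P, 1))) = Mul(-2, Mul(252, P)) = Mul(-504, P))
Pow(Add(Function('B')(4), 27), 2) = Pow(Add(Mul(-504, 4), 27), 2) = Pow(Add(-2016, 27), 2) = Pow(-1989, 2) = 3956121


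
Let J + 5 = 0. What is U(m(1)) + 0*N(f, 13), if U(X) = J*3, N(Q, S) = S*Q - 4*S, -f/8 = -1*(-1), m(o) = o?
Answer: -15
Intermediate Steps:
f = -8 (f = -(-8)*(-1) = -8*1 = -8)
J = -5 (J = -5 + 0 = -5)
N(Q, S) = -4*S + Q*S (N(Q, S) = Q*S - 4*S = -4*S + Q*S)
U(X) = -15 (U(X) = -5*3 = -15)
U(m(1)) + 0*N(f, 13) = -15 + 0*(13*(-4 - 8)) = -15 + 0*(13*(-12)) = -15 + 0*(-156) = -15 + 0 = -15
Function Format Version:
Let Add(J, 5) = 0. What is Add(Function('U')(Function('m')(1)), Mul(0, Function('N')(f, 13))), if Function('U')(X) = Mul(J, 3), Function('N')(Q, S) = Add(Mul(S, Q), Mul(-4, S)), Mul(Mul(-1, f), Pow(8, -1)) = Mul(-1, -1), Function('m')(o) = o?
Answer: -15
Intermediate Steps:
f = -8 (f = Mul(-8, Mul(-1, -1)) = Mul(-8, 1) = -8)
J = -5 (J = Add(-5, 0) = -5)
Function('N')(Q, S) = Add(Mul(-4, S), Mul(Q, S)) (Function('N')(Q, S) = Add(Mul(Q, S), Mul(-4, S)) = Add(Mul(-4, S), Mul(Q, S)))
Function('U')(X) = -15 (Function('U')(X) = Mul(-5, 3) = -15)
Add(Function('U')(Function('m')(1)), Mul(0, Function('N')(f, 13))) = Add(-15, Mul(0, Mul(13, Add(-4, -8)))) = Add(-15, Mul(0, Mul(13, -12))) = Add(-15, Mul(0, -156)) = Add(-15, 0) = -15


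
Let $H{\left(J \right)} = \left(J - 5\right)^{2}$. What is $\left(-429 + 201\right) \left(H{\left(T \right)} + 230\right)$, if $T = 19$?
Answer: $-97128$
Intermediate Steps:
$H{\left(J \right)} = \left(-5 + J\right)^{2}$
$\left(-429 + 201\right) \left(H{\left(T \right)} + 230\right) = \left(-429 + 201\right) \left(\left(-5 + 19\right)^{2} + 230\right) = - 228 \left(14^{2} + 230\right) = - 228 \left(196 + 230\right) = \left(-228\right) 426 = -97128$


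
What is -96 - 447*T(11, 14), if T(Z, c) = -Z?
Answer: 4821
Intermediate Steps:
-96 - 447*T(11, 14) = -96 - (-447)*11 = -96 - 447*(-11) = -96 + 4917 = 4821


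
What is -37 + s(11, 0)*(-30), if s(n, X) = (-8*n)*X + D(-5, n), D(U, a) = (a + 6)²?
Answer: -8707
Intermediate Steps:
D(U, a) = (6 + a)²
s(n, X) = (6 + n)² - 8*X*n (s(n, X) = (-8*n)*X + (6 + n)² = -8*X*n + (6 + n)² = (6 + n)² - 8*X*n)
-37 + s(11, 0)*(-30) = -37 + ((6 + 11)² - 8*0*11)*(-30) = -37 + (17² + 0)*(-30) = -37 + (289 + 0)*(-30) = -37 + 289*(-30) = -37 - 8670 = -8707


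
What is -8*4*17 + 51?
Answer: -493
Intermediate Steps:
-8*4*17 + 51 = -32*17 + 51 = -544 + 51 = -493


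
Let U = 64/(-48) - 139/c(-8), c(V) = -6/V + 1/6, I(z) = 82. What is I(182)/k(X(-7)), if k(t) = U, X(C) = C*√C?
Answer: -1353/2524 ≈ -0.53605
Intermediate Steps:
c(V) = ⅙ - 6/V (c(V) = -6/V + 1*(⅙) = -6/V + ⅙ = ⅙ - 6/V)
U = -5048/33 (U = 64/(-48) - 139*(-48/(-36 - 8)) = 64*(-1/48) - 139/((⅙)*(-⅛)*(-44)) = -4/3 - 139/11/12 = -4/3 - 139*12/11 = -4/3 - 1668/11 = -5048/33 ≈ -152.97)
X(C) = C^(3/2)
k(t) = -5048/33
I(182)/k(X(-7)) = 82/(-5048/33) = 82*(-33/5048) = -1353/2524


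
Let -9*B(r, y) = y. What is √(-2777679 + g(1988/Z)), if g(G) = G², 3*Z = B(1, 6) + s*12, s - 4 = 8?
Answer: 3*I*√14257575651/215 ≈ 1666.1*I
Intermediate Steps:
s = 12 (s = 4 + 8 = 12)
B(r, y) = -y/9
Z = 430/9 (Z = (-⅑*6 + 12*12)/3 = (-⅔ + 144)/3 = (⅓)*(430/3) = 430/9 ≈ 47.778)
√(-2777679 + g(1988/Z)) = √(-2777679 + (1988/(430/9))²) = √(-2777679 + (1988*(9/430))²) = √(-2777679 + (8946/215)²) = √(-2777679 + 80030916/46225) = √(-128318180859/46225) = 3*I*√14257575651/215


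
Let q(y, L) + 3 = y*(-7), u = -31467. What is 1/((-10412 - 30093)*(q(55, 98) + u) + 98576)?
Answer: 1/1290385351 ≈ 7.7496e-10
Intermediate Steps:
q(y, L) = -3 - 7*y (q(y, L) = -3 + y*(-7) = -3 - 7*y)
1/((-10412 - 30093)*(q(55, 98) + u) + 98576) = 1/((-10412 - 30093)*((-3 - 7*55) - 31467) + 98576) = 1/(-40505*((-3 - 385) - 31467) + 98576) = 1/(-40505*(-388 - 31467) + 98576) = 1/(-40505*(-31855) + 98576) = 1/(1290286775 + 98576) = 1/1290385351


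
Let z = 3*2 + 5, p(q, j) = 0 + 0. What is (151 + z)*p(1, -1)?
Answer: 0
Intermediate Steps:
p(q, j) = 0
z = 11 (z = 6 + 5 = 11)
(151 + z)*p(1, -1) = (151 + 11)*0 = 162*0 = 0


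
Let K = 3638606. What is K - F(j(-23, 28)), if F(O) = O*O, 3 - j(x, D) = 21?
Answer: 3638282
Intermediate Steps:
j(x, D) = -18 (j(x, D) = 3 - 1*21 = 3 - 21 = -18)
F(O) = O²
K - F(j(-23, 28)) = 3638606 - 1*(-18)² = 3638606 - 1*324 = 3638606 - 324 = 3638282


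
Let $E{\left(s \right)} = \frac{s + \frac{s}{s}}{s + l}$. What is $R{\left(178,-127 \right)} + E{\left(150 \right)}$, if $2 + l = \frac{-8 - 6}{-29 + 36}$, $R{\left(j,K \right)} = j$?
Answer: $\frac{26139}{146} \approx 179.03$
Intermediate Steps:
$l = -4$ ($l = -2 + \frac{-8 - 6}{-29 + 36} = -2 - \frac{14}{7} = -2 - 2 = -4$)
$E{\left(s \right)} = \frac{1 + s}{-4 + s}$ ($E{\left(s \right)} = \frac{s + \frac{s}{s}}{s - 4} = \frac{s + 1}{-4 + s} = \frac{1 + s}{-4 + s}$)
$R{\left(178,-127 \right)} + E{\left(150 \right)} = 178 + \frac{1 + 150}{-4 + 150} = 178 + \frac{1}{146} \cdot 151 = 178 + \frac{151}{146} = \frac{26139}{146}$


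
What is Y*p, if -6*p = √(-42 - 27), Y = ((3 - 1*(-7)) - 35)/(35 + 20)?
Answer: 5*I*√69/66 ≈ 0.62929*I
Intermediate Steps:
Y = -5/11 (Y = ((3 + 7) - 35)/55 = (10 - 35)*(1/55) = -25*1/55 = -5/11 ≈ -0.45455)
p = -I*√69/6 (p = -√(-42 - 27)/6 = -I*√69/6 ≈ -1.3844*I)
Y*p = -(-5)*I*√69/66 = 5*I*√69/66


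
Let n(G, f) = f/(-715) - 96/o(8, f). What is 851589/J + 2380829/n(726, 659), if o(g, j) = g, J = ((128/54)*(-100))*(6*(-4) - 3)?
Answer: -10886805673229/59129600 ≈ -1.8412e+5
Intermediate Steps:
J = 6400 (J = ((128*(1/54))*(-100))*(-24 - 3) = ((64/27)*(-100))*(-27) = -6400/27*(-27) = 6400)
n(G, f) = -12 - f/715 (n(G, f) = f/(-715) - 96/8 = f*(-1/715) - 96*1/8 = -f/715 - 12 = -12 - f/715)
851589/J + 2380829/n(726, 659) = 851589/6400 + 2380829/(-12 - 1/715*659) = 851589*(1/6400) + 2380829/(-12 - 659/715) = 851589/6400 + 2380829/(-9239/715) = 851589/6400 + 2380829*(-715/9239) = 851589/6400 - 1702292735/9239 = -10886805673229/59129600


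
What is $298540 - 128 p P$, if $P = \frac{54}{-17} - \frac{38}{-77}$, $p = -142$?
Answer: $\frac{326954748}{1309} \approx 2.4977 \cdot 10^{5}$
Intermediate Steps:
$P = - \frac{3512}{1309}$ ($P = 54 \left(- \frac{1}{17}\right) - - \frac{38}{77} = - \frac{54}{17} + \frac{38}{77} = - \frac{3512}{1309} \approx -2.683$)
$298540 - 128 p P = 298540 - 128 \left(-142\right) \left(- \frac{3512}{1309}\right) = 298540 - \left(-18176\right) \left(- \frac{3512}{1309}\right) = 298540 - \frac{63834112}{1309} = \frac{326954748}{1309}$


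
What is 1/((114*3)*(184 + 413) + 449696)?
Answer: 1/653870 ≈ 1.5294e-6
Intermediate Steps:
1/((114*3)*(184 + 413) + 449696) = 1/(342*597 + 449696) = 1/(204174 + 449696) = 1/653870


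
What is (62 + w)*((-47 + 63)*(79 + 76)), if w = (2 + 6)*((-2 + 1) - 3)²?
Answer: 471200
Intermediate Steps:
w = 128 (w = 8*(-1 - 3)² = 8*(-4)² = 8*16 = 128)
(62 + w)*((-47 + 63)*(79 + 76)) = (62 + 128)*((-47 + 63)*(79 + 76)) = 190*(16*155) = 190*2480 = 471200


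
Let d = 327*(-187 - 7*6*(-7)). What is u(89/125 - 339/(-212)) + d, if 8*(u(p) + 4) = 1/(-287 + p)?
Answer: 527871655665/15088514 ≈ 34985.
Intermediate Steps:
d = 34989 (d = 327*(-187 - 42*(-7)) = 327*(-187 + 294) = 327*107 = 34989)
u(p) = -4 + 1/(8*(-287 + p))
u(89/125 - 339/(-212)) + d = (9185 - 32*(89/125 - 339/(-212)))/(8*(-287 + (89/125 - 339/(-212)))) + 34989 = (9185 - 32*(89*(1/125) - 339*(-1/212)))/(8*(-287 + (89*(1/125) - 339*(-1/212)))) + 34989 = (9185 - 32*(89/125 + 339/212))/(8*(-287 + (89/125 + 339/212))) + 34989 = (9185 - 32*61243/26500)/(8*(-287 + 61243/26500)) + 34989 = (9185 - 489944/6625)/(8*(-7544257/26500)) + 34989 = (1/8)*(-26500/7544257)*(60360681/6625) + 34989 = -60360681/15088514 + 34989 = 527871655665/15088514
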